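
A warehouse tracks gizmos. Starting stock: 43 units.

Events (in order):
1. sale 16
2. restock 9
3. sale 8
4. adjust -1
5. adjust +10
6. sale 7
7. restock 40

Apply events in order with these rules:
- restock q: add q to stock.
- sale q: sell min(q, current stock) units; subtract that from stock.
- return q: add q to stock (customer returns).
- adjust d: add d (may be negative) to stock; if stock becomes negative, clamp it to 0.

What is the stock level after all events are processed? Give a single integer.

Answer: 70

Derivation:
Processing events:
Start: stock = 43
  Event 1 (sale 16): sell min(16,43)=16. stock: 43 - 16 = 27. total_sold = 16
  Event 2 (restock 9): 27 + 9 = 36
  Event 3 (sale 8): sell min(8,36)=8. stock: 36 - 8 = 28. total_sold = 24
  Event 4 (adjust -1): 28 + -1 = 27
  Event 5 (adjust +10): 27 + 10 = 37
  Event 6 (sale 7): sell min(7,37)=7. stock: 37 - 7 = 30. total_sold = 31
  Event 7 (restock 40): 30 + 40 = 70
Final: stock = 70, total_sold = 31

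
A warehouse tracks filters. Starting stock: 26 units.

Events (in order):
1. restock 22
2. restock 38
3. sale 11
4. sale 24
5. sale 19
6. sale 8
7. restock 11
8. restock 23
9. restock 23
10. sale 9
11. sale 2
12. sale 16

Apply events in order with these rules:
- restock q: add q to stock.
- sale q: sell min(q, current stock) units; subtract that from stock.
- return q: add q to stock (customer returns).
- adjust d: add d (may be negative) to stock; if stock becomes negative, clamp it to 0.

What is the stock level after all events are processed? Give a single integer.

Answer: 54

Derivation:
Processing events:
Start: stock = 26
  Event 1 (restock 22): 26 + 22 = 48
  Event 2 (restock 38): 48 + 38 = 86
  Event 3 (sale 11): sell min(11,86)=11. stock: 86 - 11 = 75. total_sold = 11
  Event 4 (sale 24): sell min(24,75)=24. stock: 75 - 24 = 51. total_sold = 35
  Event 5 (sale 19): sell min(19,51)=19. stock: 51 - 19 = 32. total_sold = 54
  Event 6 (sale 8): sell min(8,32)=8. stock: 32 - 8 = 24. total_sold = 62
  Event 7 (restock 11): 24 + 11 = 35
  Event 8 (restock 23): 35 + 23 = 58
  Event 9 (restock 23): 58 + 23 = 81
  Event 10 (sale 9): sell min(9,81)=9. stock: 81 - 9 = 72. total_sold = 71
  Event 11 (sale 2): sell min(2,72)=2. stock: 72 - 2 = 70. total_sold = 73
  Event 12 (sale 16): sell min(16,70)=16. stock: 70 - 16 = 54. total_sold = 89
Final: stock = 54, total_sold = 89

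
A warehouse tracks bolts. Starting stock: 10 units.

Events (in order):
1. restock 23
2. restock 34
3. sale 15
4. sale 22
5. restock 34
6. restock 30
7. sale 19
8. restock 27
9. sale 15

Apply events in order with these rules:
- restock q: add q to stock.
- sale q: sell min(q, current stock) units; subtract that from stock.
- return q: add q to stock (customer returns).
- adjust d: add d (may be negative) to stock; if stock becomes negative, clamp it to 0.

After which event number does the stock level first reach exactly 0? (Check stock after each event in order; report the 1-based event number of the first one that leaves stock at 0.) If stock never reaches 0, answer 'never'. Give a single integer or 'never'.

Answer: never

Derivation:
Processing events:
Start: stock = 10
  Event 1 (restock 23): 10 + 23 = 33
  Event 2 (restock 34): 33 + 34 = 67
  Event 3 (sale 15): sell min(15,67)=15. stock: 67 - 15 = 52. total_sold = 15
  Event 4 (sale 22): sell min(22,52)=22. stock: 52 - 22 = 30. total_sold = 37
  Event 5 (restock 34): 30 + 34 = 64
  Event 6 (restock 30): 64 + 30 = 94
  Event 7 (sale 19): sell min(19,94)=19. stock: 94 - 19 = 75. total_sold = 56
  Event 8 (restock 27): 75 + 27 = 102
  Event 9 (sale 15): sell min(15,102)=15. stock: 102 - 15 = 87. total_sold = 71
Final: stock = 87, total_sold = 71

Stock never reaches 0.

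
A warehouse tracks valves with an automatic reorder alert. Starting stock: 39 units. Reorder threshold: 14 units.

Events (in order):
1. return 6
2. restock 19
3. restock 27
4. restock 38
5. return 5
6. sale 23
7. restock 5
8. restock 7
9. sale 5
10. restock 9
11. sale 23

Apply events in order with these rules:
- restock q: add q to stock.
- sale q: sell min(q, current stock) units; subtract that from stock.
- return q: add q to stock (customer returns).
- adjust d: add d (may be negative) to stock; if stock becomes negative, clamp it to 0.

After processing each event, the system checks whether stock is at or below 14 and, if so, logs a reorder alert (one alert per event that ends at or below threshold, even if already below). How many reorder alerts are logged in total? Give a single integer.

Processing events:
Start: stock = 39
  Event 1 (return 6): 39 + 6 = 45
  Event 2 (restock 19): 45 + 19 = 64
  Event 3 (restock 27): 64 + 27 = 91
  Event 4 (restock 38): 91 + 38 = 129
  Event 5 (return 5): 129 + 5 = 134
  Event 6 (sale 23): sell min(23,134)=23. stock: 134 - 23 = 111. total_sold = 23
  Event 7 (restock 5): 111 + 5 = 116
  Event 8 (restock 7): 116 + 7 = 123
  Event 9 (sale 5): sell min(5,123)=5. stock: 123 - 5 = 118. total_sold = 28
  Event 10 (restock 9): 118 + 9 = 127
  Event 11 (sale 23): sell min(23,127)=23. stock: 127 - 23 = 104. total_sold = 51
Final: stock = 104, total_sold = 51

Checking against threshold 14:
  After event 1: stock=45 > 14
  After event 2: stock=64 > 14
  After event 3: stock=91 > 14
  After event 4: stock=129 > 14
  After event 5: stock=134 > 14
  After event 6: stock=111 > 14
  After event 7: stock=116 > 14
  After event 8: stock=123 > 14
  After event 9: stock=118 > 14
  After event 10: stock=127 > 14
  After event 11: stock=104 > 14
Alert events: []. Count = 0

Answer: 0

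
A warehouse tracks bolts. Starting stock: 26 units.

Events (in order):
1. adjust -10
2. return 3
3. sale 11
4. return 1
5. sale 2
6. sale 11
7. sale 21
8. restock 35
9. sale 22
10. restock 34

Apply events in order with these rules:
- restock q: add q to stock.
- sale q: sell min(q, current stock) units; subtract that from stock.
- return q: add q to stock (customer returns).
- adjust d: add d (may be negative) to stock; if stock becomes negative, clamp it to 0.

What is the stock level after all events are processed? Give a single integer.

Answer: 47

Derivation:
Processing events:
Start: stock = 26
  Event 1 (adjust -10): 26 + -10 = 16
  Event 2 (return 3): 16 + 3 = 19
  Event 3 (sale 11): sell min(11,19)=11. stock: 19 - 11 = 8. total_sold = 11
  Event 4 (return 1): 8 + 1 = 9
  Event 5 (sale 2): sell min(2,9)=2. stock: 9 - 2 = 7. total_sold = 13
  Event 6 (sale 11): sell min(11,7)=7. stock: 7 - 7 = 0. total_sold = 20
  Event 7 (sale 21): sell min(21,0)=0. stock: 0 - 0 = 0. total_sold = 20
  Event 8 (restock 35): 0 + 35 = 35
  Event 9 (sale 22): sell min(22,35)=22. stock: 35 - 22 = 13. total_sold = 42
  Event 10 (restock 34): 13 + 34 = 47
Final: stock = 47, total_sold = 42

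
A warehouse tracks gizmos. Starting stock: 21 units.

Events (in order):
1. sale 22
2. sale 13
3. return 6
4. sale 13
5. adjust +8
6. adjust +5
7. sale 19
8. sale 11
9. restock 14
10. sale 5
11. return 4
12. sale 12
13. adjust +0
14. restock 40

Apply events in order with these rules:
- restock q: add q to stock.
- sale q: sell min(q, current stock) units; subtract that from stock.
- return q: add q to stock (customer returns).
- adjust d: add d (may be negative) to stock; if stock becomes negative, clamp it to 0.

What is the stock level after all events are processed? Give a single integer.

Processing events:
Start: stock = 21
  Event 1 (sale 22): sell min(22,21)=21. stock: 21 - 21 = 0. total_sold = 21
  Event 2 (sale 13): sell min(13,0)=0. stock: 0 - 0 = 0. total_sold = 21
  Event 3 (return 6): 0 + 6 = 6
  Event 4 (sale 13): sell min(13,6)=6. stock: 6 - 6 = 0. total_sold = 27
  Event 5 (adjust +8): 0 + 8 = 8
  Event 6 (adjust +5): 8 + 5 = 13
  Event 7 (sale 19): sell min(19,13)=13. stock: 13 - 13 = 0. total_sold = 40
  Event 8 (sale 11): sell min(11,0)=0. stock: 0 - 0 = 0. total_sold = 40
  Event 9 (restock 14): 0 + 14 = 14
  Event 10 (sale 5): sell min(5,14)=5. stock: 14 - 5 = 9. total_sold = 45
  Event 11 (return 4): 9 + 4 = 13
  Event 12 (sale 12): sell min(12,13)=12. stock: 13 - 12 = 1. total_sold = 57
  Event 13 (adjust +0): 1 + 0 = 1
  Event 14 (restock 40): 1 + 40 = 41
Final: stock = 41, total_sold = 57

Answer: 41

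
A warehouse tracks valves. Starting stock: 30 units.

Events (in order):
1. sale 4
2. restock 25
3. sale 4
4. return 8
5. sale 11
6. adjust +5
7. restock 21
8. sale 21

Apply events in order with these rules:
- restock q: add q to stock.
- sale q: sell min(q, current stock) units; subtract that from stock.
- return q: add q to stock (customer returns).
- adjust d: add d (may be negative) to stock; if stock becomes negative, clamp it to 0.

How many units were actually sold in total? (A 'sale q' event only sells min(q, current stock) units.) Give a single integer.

Answer: 40

Derivation:
Processing events:
Start: stock = 30
  Event 1 (sale 4): sell min(4,30)=4. stock: 30 - 4 = 26. total_sold = 4
  Event 2 (restock 25): 26 + 25 = 51
  Event 3 (sale 4): sell min(4,51)=4. stock: 51 - 4 = 47. total_sold = 8
  Event 4 (return 8): 47 + 8 = 55
  Event 5 (sale 11): sell min(11,55)=11. stock: 55 - 11 = 44. total_sold = 19
  Event 6 (adjust +5): 44 + 5 = 49
  Event 7 (restock 21): 49 + 21 = 70
  Event 8 (sale 21): sell min(21,70)=21. stock: 70 - 21 = 49. total_sold = 40
Final: stock = 49, total_sold = 40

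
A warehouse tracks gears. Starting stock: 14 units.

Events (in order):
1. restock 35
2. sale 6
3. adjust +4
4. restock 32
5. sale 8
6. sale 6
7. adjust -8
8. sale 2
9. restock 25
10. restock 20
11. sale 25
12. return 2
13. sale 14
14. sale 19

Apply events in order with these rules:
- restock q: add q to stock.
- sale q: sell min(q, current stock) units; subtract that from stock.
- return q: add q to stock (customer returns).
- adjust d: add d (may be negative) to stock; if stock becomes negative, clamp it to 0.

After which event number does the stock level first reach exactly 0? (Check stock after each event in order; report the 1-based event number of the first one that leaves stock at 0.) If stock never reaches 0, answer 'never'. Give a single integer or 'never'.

Answer: never

Derivation:
Processing events:
Start: stock = 14
  Event 1 (restock 35): 14 + 35 = 49
  Event 2 (sale 6): sell min(6,49)=6. stock: 49 - 6 = 43. total_sold = 6
  Event 3 (adjust +4): 43 + 4 = 47
  Event 4 (restock 32): 47 + 32 = 79
  Event 5 (sale 8): sell min(8,79)=8. stock: 79 - 8 = 71. total_sold = 14
  Event 6 (sale 6): sell min(6,71)=6. stock: 71 - 6 = 65. total_sold = 20
  Event 7 (adjust -8): 65 + -8 = 57
  Event 8 (sale 2): sell min(2,57)=2. stock: 57 - 2 = 55. total_sold = 22
  Event 9 (restock 25): 55 + 25 = 80
  Event 10 (restock 20): 80 + 20 = 100
  Event 11 (sale 25): sell min(25,100)=25. stock: 100 - 25 = 75. total_sold = 47
  Event 12 (return 2): 75 + 2 = 77
  Event 13 (sale 14): sell min(14,77)=14. stock: 77 - 14 = 63. total_sold = 61
  Event 14 (sale 19): sell min(19,63)=19. stock: 63 - 19 = 44. total_sold = 80
Final: stock = 44, total_sold = 80

Stock never reaches 0.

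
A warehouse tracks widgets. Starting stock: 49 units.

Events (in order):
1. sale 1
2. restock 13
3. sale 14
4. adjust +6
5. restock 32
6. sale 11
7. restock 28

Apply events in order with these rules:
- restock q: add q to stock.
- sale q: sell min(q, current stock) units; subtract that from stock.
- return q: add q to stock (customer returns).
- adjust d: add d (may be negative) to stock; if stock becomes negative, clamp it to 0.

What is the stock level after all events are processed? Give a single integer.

Processing events:
Start: stock = 49
  Event 1 (sale 1): sell min(1,49)=1. stock: 49 - 1 = 48. total_sold = 1
  Event 2 (restock 13): 48 + 13 = 61
  Event 3 (sale 14): sell min(14,61)=14. stock: 61 - 14 = 47. total_sold = 15
  Event 4 (adjust +6): 47 + 6 = 53
  Event 5 (restock 32): 53 + 32 = 85
  Event 6 (sale 11): sell min(11,85)=11. stock: 85 - 11 = 74. total_sold = 26
  Event 7 (restock 28): 74 + 28 = 102
Final: stock = 102, total_sold = 26

Answer: 102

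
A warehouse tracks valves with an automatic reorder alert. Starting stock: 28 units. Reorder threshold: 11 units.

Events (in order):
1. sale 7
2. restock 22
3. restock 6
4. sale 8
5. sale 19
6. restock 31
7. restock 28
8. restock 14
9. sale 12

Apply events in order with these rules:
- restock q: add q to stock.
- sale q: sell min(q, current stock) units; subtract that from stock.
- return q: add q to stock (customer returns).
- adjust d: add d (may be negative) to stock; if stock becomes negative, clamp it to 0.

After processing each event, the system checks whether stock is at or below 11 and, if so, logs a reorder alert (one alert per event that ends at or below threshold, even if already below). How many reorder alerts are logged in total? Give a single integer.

Processing events:
Start: stock = 28
  Event 1 (sale 7): sell min(7,28)=7. stock: 28 - 7 = 21. total_sold = 7
  Event 2 (restock 22): 21 + 22 = 43
  Event 3 (restock 6): 43 + 6 = 49
  Event 4 (sale 8): sell min(8,49)=8. stock: 49 - 8 = 41. total_sold = 15
  Event 5 (sale 19): sell min(19,41)=19. stock: 41 - 19 = 22. total_sold = 34
  Event 6 (restock 31): 22 + 31 = 53
  Event 7 (restock 28): 53 + 28 = 81
  Event 8 (restock 14): 81 + 14 = 95
  Event 9 (sale 12): sell min(12,95)=12. stock: 95 - 12 = 83. total_sold = 46
Final: stock = 83, total_sold = 46

Checking against threshold 11:
  After event 1: stock=21 > 11
  After event 2: stock=43 > 11
  After event 3: stock=49 > 11
  After event 4: stock=41 > 11
  After event 5: stock=22 > 11
  After event 6: stock=53 > 11
  After event 7: stock=81 > 11
  After event 8: stock=95 > 11
  After event 9: stock=83 > 11
Alert events: []. Count = 0

Answer: 0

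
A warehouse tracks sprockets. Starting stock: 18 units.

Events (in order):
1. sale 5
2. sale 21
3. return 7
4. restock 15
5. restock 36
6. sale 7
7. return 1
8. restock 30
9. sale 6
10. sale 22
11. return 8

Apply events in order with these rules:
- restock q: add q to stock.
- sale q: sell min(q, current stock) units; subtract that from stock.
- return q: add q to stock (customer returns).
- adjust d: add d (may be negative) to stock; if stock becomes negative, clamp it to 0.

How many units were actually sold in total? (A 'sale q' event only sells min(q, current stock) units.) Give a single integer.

Answer: 53

Derivation:
Processing events:
Start: stock = 18
  Event 1 (sale 5): sell min(5,18)=5. stock: 18 - 5 = 13. total_sold = 5
  Event 2 (sale 21): sell min(21,13)=13. stock: 13 - 13 = 0. total_sold = 18
  Event 3 (return 7): 0 + 7 = 7
  Event 4 (restock 15): 7 + 15 = 22
  Event 5 (restock 36): 22 + 36 = 58
  Event 6 (sale 7): sell min(7,58)=7. stock: 58 - 7 = 51. total_sold = 25
  Event 7 (return 1): 51 + 1 = 52
  Event 8 (restock 30): 52 + 30 = 82
  Event 9 (sale 6): sell min(6,82)=6. stock: 82 - 6 = 76. total_sold = 31
  Event 10 (sale 22): sell min(22,76)=22. stock: 76 - 22 = 54. total_sold = 53
  Event 11 (return 8): 54 + 8 = 62
Final: stock = 62, total_sold = 53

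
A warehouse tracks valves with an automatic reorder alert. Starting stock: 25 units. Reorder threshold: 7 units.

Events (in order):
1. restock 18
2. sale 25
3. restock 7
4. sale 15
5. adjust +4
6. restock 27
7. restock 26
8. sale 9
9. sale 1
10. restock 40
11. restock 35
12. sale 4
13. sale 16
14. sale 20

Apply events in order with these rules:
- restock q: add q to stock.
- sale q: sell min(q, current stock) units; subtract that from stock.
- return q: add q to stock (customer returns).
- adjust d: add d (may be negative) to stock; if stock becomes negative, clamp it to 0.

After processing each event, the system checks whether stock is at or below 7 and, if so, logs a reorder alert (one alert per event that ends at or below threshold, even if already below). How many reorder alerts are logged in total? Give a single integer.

Processing events:
Start: stock = 25
  Event 1 (restock 18): 25 + 18 = 43
  Event 2 (sale 25): sell min(25,43)=25. stock: 43 - 25 = 18. total_sold = 25
  Event 3 (restock 7): 18 + 7 = 25
  Event 4 (sale 15): sell min(15,25)=15. stock: 25 - 15 = 10. total_sold = 40
  Event 5 (adjust +4): 10 + 4 = 14
  Event 6 (restock 27): 14 + 27 = 41
  Event 7 (restock 26): 41 + 26 = 67
  Event 8 (sale 9): sell min(9,67)=9. stock: 67 - 9 = 58. total_sold = 49
  Event 9 (sale 1): sell min(1,58)=1. stock: 58 - 1 = 57. total_sold = 50
  Event 10 (restock 40): 57 + 40 = 97
  Event 11 (restock 35): 97 + 35 = 132
  Event 12 (sale 4): sell min(4,132)=4. stock: 132 - 4 = 128. total_sold = 54
  Event 13 (sale 16): sell min(16,128)=16. stock: 128 - 16 = 112. total_sold = 70
  Event 14 (sale 20): sell min(20,112)=20. stock: 112 - 20 = 92. total_sold = 90
Final: stock = 92, total_sold = 90

Checking against threshold 7:
  After event 1: stock=43 > 7
  After event 2: stock=18 > 7
  After event 3: stock=25 > 7
  After event 4: stock=10 > 7
  After event 5: stock=14 > 7
  After event 6: stock=41 > 7
  After event 7: stock=67 > 7
  After event 8: stock=58 > 7
  After event 9: stock=57 > 7
  After event 10: stock=97 > 7
  After event 11: stock=132 > 7
  After event 12: stock=128 > 7
  After event 13: stock=112 > 7
  After event 14: stock=92 > 7
Alert events: []. Count = 0

Answer: 0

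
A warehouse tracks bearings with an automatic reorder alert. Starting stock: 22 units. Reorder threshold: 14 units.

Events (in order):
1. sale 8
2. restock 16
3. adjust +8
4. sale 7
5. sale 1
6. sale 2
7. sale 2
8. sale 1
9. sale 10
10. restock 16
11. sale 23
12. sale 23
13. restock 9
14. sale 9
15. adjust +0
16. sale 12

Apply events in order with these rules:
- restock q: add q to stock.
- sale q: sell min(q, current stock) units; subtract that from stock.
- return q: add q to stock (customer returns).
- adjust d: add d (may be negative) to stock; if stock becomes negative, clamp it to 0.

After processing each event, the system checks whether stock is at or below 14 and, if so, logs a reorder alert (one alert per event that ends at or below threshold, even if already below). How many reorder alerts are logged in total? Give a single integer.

Processing events:
Start: stock = 22
  Event 1 (sale 8): sell min(8,22)=8. stock: 22 - 8 = 14. total_sold = 8
  Event 2 (restock 16): 14 + 16 = 30
  Event 3 (adjust +8): 30 + 8 = 38
  Event 4 (sale 7): sell min(7,38)=7. stock: 38 - 7 = 31. total_sold = 15
  Event 5 (sale 1): sell min(1,31)=1. stock: 31 - 1 = 30. total_sold = 16
  Event 6 (sale 2): sell min(2,30)=2. stock: 30 - 2 = 28. total_sold = 18
  Event 7 (sale 2): sell min(2,28)=2. stock: 28 - 2 = 26. total_sold = 20
  Event 8 (sale 1): sell min(1,26)=1. stock: 26 - 1 = 25. total_sold = 21
  Event 9 (sale 10): sell min(10,25)=10. stock: 25 - 10 = 15. total_sold = 31
  Event 10 (restock 16): 15 + 16 = 31
  Event 11 (sale 23): sell min(23,31)=23. stock: 31 - 23 = 8. total_sold = 54
  Event 12 (sale 23): sell min(23,8)=8. stock: 8 - 8 = 0. total_sold = 62
  Event 13 (restock 9): 0 + 9 = 9
  Event 14 (sale 9): sell min(9,9)=9. stock: 9 - 9 = 0. total_sold = 71
  Event 15 (adjust +0): 0 + 0 = 0
  Event 16 (sale 12): sell min(12,0)=0. stock: 0 - 0 = 0. total_sold = 71
Final: stock = 0, total_sold = 71

Checking against threshold 14:
  After event 1: stock=14 <= 14 -> ALERT
  After event 2: stock=30 > 14
  After event 3: stock=38 > 14
  After event 4: stock=31 > 14
  After event 5: stock=30 > 14
  After event 6: stock=28 > 14
  After event 7: stock=26 > 14
  After event 8: stock=25 > 14
  After event 9: stock=15 > 14
  After event 10: stock=31 > 14
  After event 11: stock=8 <= 14 -> ALERT
  After event 12: stock=0 <= 14 -> ALERT
  After event 13: stock=9 <= 14 -> ALERT
  After event 14: stock=0 <= 14 -> ALERT
  After event 15: stock=0 <= 14 -> ALERT
  After event 16: stock=0 <= 14 -> ALERT
Alert events: [1, 11, 12, 13, 14, 15, 16]. Count = 7

Answer: 7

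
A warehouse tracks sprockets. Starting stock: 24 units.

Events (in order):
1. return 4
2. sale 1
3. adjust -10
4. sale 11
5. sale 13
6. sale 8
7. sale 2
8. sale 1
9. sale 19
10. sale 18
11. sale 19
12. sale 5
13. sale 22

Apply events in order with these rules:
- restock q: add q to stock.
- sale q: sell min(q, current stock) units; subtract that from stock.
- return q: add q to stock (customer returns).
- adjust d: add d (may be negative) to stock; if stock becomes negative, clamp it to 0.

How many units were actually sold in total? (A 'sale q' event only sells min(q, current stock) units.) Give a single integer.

Processing events:
Start: stock = 24
  Event 1 (return 4): 24 + 4 = 28
  Event 2 (sale 1): sell min(1,28)=1. stock: 28 - 1 = 27. total_sold = 1
  Event 3 (adjust -10): 27 + -10 = 17
  Event 4 (sale 11): sell min(11,17)=11. stock: 17 - 11 = 6. total_sold = 12
  Event 5 (sale 13): sell min(13,6)=6. stock: 6 - 6 = 0. total_sold = 18
  Event 6 (sale 8): sell min(8,0)=0. stock: 0 - 0 = 0. total_sold = 18
  Event 7 (sale 2): sell min(2,0)=0. stock: 0 - 0 = 0. total_sold = 18
  Event 8 (sale 1): sell min(1,0)=0. stock: 0 - 0 = 0. total_sold = 18
  Event 9 (sale 19): sell min(19,0)=0. stock: 0 - 0 = 0. total_sold = 18
  Event 10 (sale 18): sell min(18,0)=0. stock: 0 - 0 = 0. total_sold = 18
  Event 11 (sale 19): sell min(19,0)=0. stock: 0 - 0 = 0. total_sold = 18
  Event 12 (sale 5): sell min(5,0)=0. stock: 0 - 0 = 0. total_sold = 18
  Event 13 (sale 22): sell min(22,0)=0. stock: 0 - 0 = 0. total_sold = 18
Final: stock = 0, total_sold = 18

Answer: 18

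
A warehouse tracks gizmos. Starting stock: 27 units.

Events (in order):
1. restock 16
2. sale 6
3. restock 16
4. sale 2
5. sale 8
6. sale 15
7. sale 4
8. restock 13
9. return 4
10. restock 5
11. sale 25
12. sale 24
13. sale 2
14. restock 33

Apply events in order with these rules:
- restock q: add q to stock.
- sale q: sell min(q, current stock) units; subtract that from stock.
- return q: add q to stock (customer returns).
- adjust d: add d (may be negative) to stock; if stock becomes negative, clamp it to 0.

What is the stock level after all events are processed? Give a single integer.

Processing events:
Start: stock = 27
  Event 1 (restock 16): 27 + 16 = 43
  Event 2 (sale 6): sell min(6,43)=6. stock: 43 - 6 = 37. total_sold = 6
  Event 3 (restock 16): 37 + 16 = 53
  Event 4 (sale 2): sell min(2,53)=2. stock: 53 - 2 = 51. total_sold = 8
  Event 5 (sale 8): sell min(8,51)=8. stock: 51 - 8 = 43. total_sold = 16
  Event 6 (sale 15): sell min(15,43)=15. stock: 43 - 15 = 28. total_sold = 31
  Event 7 (sale 4): sell min(4,28)=4. stock: 28 - 4 = 24. total_sold = 35
  Event 8 (restock 13): 24 + 13 = 37
  Event 9 (return 4): 37 + 4 = 41
  Event 10 (restock 5): 41 + 5 = 46
  Event 11 (sale 25): sell min(25,46)=25. stock: 46 - 25 = 21. total_sold = 60
  Event 12 (sale 24): sell min(24,21)=21. stock: 21 - 21 = 0. total_sold = 81
  Event 13 (sale 2): sell min(2,0)=0. stock: 0 - 0 = 0. total_sold = 81
  Event 14 (restock 33): 0 + 33 = 33
Final: stock = 33, total_sold = 81

Answer: 33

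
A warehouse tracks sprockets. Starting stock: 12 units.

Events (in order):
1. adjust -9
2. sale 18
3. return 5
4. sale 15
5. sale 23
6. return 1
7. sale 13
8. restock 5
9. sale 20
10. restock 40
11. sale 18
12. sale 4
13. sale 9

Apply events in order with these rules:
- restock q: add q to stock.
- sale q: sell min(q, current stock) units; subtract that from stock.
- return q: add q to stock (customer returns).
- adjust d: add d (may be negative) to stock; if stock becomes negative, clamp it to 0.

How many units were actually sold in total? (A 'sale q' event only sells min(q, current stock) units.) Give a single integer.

Processing events:
Start: stock = 12
  Event 1 (adjust -9): 12 + -9 = 3
  Event 2 (sale 18): sell min(18,3)=3. stock: 3 - 3 = 0. total_sold = 3
  Event 3 (return 5): 0 + 5 = 5
  Event 4 (sale 15): sell min(15,5)=5. stock: 5 - 5 = 0. total_sold = 8
  Event 5 (sale 23): sell min(23,0)=0. stock: 0 - 0 = 0. total_sold = 8
  Event 6 (return 1): 0 + 1 = 1
  Event 7 (sale 13): sell min(13,1)=1. stock: 1 - 1 = 0. total_sold = 9
  Event 8 (restock 5): 0 + 5 = 5
  Event 9 (sale 20): sell min(20,5)=5. stock: 5 - 5 = 0. total_sold = 14
  Event 10 (restock 40): 0 + 40 = 40
  Event 11 (sale 18): sell min(18,40)=18. stock: 40 - 18 = 22. total_sold = 32
  Event 12 (sale 4): sell min(4,22)=4. stock: 22 - 4 = 18. total_sold = 36
  Event 13 (sale 9): sell min(9,18)=9. stock: 18 - 9 = 9. total_sold = 45
Final: stock = 9, total_sold = 45

Answer: 45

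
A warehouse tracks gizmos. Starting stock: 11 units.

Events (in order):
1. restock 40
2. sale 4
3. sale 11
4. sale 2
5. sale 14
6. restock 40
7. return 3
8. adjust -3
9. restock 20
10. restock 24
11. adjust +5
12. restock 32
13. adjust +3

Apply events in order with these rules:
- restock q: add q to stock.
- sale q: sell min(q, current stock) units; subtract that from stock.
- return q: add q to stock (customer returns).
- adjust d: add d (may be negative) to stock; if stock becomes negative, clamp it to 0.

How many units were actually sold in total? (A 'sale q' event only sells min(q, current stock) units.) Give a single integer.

Processing events:
Start: stock = 11
  Event 1 (restock 40): 11 + 40 = 51
  Event 2 (sale 4): sell min(4,51)=4. stock: 51 - 4 = 47. total_sold = 4
  Event 3 (sale 11): sell min(11,47)=11. stock: 47 - 11 = 36. total_sold = 15
  Event 4 (sale 2): sell min(2,36)=2. stock: 36 - 2 = 34. total_sold = 17
  Event 5 (sale 14): sell min(14,34)=14. stock: 34 - 14 = 20. total_sold = 31
  Event 6 (restock 40): 20 + 40 = 60
  Event 7 (return 3): 60 + 3 = 63
  Event 8 (adjust -3): 63 + -3 = 60
  Event 9 (restock 20): 60 + 20 = 80
  Event 10 (restock 24): 80 + 24 = 104
  Event 11 (adjust +5): 104 + 5 = 109
  Event 12 (restock 32): 109 + 32 = 141
  Event 13 (adjust +3): 141 + 3 = 144
Final: stock = 144, total_sold = 31

Answer: 31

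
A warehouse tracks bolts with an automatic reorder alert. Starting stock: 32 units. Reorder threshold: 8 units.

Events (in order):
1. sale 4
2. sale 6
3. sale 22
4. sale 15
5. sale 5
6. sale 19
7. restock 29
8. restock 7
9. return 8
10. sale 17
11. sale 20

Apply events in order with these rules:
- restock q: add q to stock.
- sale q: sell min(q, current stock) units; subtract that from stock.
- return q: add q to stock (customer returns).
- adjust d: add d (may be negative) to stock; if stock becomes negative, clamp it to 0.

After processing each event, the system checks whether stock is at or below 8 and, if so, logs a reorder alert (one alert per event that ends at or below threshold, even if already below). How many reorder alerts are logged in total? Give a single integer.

Processing events:
Start: stock = 32
  Event 1 (sale 4): sell min(4,32)=4. stock: 32 - 4 = 28. total_sold = 4
  Event 2 (sale 6): sell min(6,28)=6. stock: 28 - 6 = 22. total_sold = 10
  Event 3 (sale 22): sell min(22,22)=22. stock: 22 - 22 = 0. total_sold = 32
  Event 4 (sale 15): sell min(15,0)=0. stock: 0 - 0 = 0. total_sold = 32
  Event 5 (sale 5): sell min(5,0)=0. stock: 0 - 0 = 0. total_sold = 32
  Event 6 (sale 19): sell min(19,0)=0. stock: 0 - 0 = 0. total_sold = 32
  Event 7 (restock 29): 0 + 29 = 29
  Event 8 (restock 7): 29 + 7 = 36
  Event 9 (return 8): 36 + 8 = 44
  Event 10 (sale 17): sell min(17,44)=17. stock: 44 - 17 = 27. total_sold = 49
  Event 11 (sale 20): sell min(20,27)=20. stock: 27 - 20 = 7. total_sold = 69
Final: stock = 7, total_sold = 69

Checking against threshold 8:
  After event 1: stock=28 > 8
  After event 2: stock=22 > 8
  After event 3: stock=0 <= 8 -> ALERT
  After event 4: stock=0 <= 8 -> ALERT
  After event 5: stock=0 <= 8 -> ALERT
  After event 6: stock=0 <= 8 -> ALERT
  After event 7: stock=29 > 8
  After event 8: stock=36 > 8
  After event 9: stock=44 > 8
  After event 10: stock=27 > 8
  After event 11: stock=7 <= 8 -> ALERT
Alert events: [3, 4, 5, 6, 11]. Count = 5

Answer: 5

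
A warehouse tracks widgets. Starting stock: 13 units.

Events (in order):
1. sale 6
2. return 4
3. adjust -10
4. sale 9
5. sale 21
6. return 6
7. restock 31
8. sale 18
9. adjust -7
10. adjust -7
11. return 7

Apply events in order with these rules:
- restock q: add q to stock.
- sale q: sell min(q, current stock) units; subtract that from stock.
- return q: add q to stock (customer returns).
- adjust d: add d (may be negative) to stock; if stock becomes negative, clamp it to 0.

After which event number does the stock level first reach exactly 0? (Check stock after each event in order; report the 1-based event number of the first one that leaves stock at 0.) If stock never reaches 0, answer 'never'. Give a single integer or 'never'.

Processing events:
Start: stock = 13
  Event 1 (sale 6): sell min(6,13)=6. stock: 13 - 6 = 7. total_sold = 6
  Event 2 (return 4): 7 + 4 = 11
  Event 3 (adjust -10): 11 + -10 = 1
  Event 4 (sale 9): sell min(9,1)=1. stock: 1 - 1 = 0. total_sold = 7
  Event 5 (sale 21): sell min(21,0)=0. stock: 0 - 0 = 0. total_sold = 7
  Event 6 (return 6): 0 + 6 = 6
  Event 7 (restock 31): 6 + 31 = 37
  Event 8 (sale 18): sell min(18,37)=18. stock: 37 - 18 = 19. total_sold = 25
  Event 9 (adjust -7): 19 + -7 = 12
  Event 10 (adjust -7): 12 + -7 = 5
  Event 11 (return 7): 5 + 7 = 12
Final: stock = 12, total_sold = 25

First zero at event 4.

Answer: 4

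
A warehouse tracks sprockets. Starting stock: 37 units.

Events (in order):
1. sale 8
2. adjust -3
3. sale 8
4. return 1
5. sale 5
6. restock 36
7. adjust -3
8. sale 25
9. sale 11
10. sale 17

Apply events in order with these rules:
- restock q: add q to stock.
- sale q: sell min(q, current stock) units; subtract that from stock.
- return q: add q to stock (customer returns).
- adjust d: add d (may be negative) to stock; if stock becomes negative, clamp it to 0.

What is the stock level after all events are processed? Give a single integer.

Answer: 0

Derivation:
Processing events:
Start: stock = 37
  Event 1 (sale 8): sell min(8,37)=8. stock: 37 - 8 = 29. total_sold = 8
  Event 2 (adjust -3): 29 + -3 = 26
  Event 3 (sale 8): sell min(8,26)=8. stock: 26 - 8 = 18. total_sold = 16
  Event 4 (return 1): 18 + 1 = 19
  Event 5 (sale 5): sell min(5,19)=5. stock: 19 - 5 = 14. total_sold = 21
  Event 6 (restock 36): 14 + 36 = 50
  Event 7 (adjust -3): 50 + -3 = 47
  Event 8 (sale 25): sell min(25,47)=25. stock: 47 - 25 = 22. total_sold = 46
  Event 9 (sale 11): sell min(11,22)=11. stock: 22 - 11 = 11. total_sold = 57
  Event 10 (sale 17): sell min(17,11)=11. stock: 11 - 11 = 0. total_sold = 68
Final: stock = 0, total_sold = 68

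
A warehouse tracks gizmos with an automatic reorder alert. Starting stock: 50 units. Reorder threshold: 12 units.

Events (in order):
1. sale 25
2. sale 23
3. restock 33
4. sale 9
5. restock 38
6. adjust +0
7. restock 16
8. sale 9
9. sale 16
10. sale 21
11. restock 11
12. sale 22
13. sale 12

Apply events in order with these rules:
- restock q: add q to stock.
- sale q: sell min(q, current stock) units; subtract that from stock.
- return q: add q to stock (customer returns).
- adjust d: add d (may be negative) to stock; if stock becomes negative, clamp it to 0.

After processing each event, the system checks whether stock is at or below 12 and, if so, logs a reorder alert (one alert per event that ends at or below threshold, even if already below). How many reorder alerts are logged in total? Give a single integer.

Answer: 2

Derivation:
Processing events:
Start: stock = 50
  Event 1 (sale 25): sell min(25,50)=25. stock: 50 - 25 = 25. total_sold = 25
  Event 2 (sale 23): sell min(23,25)=23. stock: 25 - 23 = 2. total_sold = 48
  Event 3 (restock 33): 2 + 33 = 35
  Event 4 (sale 9): sell min(9,35)=9. stock: 35 - 9 = 26. total_sold = 57
  Event 5 (restock 38): 26 + 38 = 64
  Event 6 (adjust +0): 64 + 0 = 64
  Event 7 (restock 16): 64 + 16 = 80
  Event 8 (sale 9): sell min(9,80)=9. stock: 80 - 9 = 71. total_sold = 66
  Event 9 (sale 16): sell min(16,71)=16. stock: 71 - 16 = 55. total_sold = 82
  Event 10 (sale 21): sell min(21,55)=21. stock: 55 - 21 = 34. total_sold = 103
  Event 11 (restock 11): 34 + 11 = 45
  Event 12 (sale 22): sell min(22,45)=22. stock: 45 - 22 = 23. total_sold = 125
  Event 13 (sale 12): sell min(12,23)=12. stock: 23 - 12 = 11. total_sold = 137
Final: stock = 11, total_sold = 137

Checking against threshold 12:
  After event 1: stock=25 > 12
  After event 2: stock=2 <= 12 -> ALERT
  After event 3: stock=35 > 12
  After event 4: stock=26 > 12
  After event 5: stock=64 > 12
  After event 6: stock=64 > 12
  After event 7: stock=80 > 12
  After event 8: stock=71 > 12
  After event 9: stock=55 > 12
  After event 10: stock=34 > 12
  After event 11: stock=45 > 12
  After event 12: stock=23 > 12
  After event 13: stock=11 <= 12 -> ALERT
Alert events: [2, 13]. Count = 2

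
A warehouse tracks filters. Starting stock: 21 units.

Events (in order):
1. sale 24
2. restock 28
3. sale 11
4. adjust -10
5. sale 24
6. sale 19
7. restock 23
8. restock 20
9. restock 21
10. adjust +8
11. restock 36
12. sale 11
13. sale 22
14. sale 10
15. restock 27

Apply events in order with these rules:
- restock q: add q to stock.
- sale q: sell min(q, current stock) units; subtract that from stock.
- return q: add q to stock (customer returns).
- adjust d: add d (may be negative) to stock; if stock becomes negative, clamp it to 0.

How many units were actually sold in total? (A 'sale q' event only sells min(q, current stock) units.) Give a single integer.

Processing events:
Start: stock = 21
  Event 1 (sale 24): sell min(24,21)=21. stock: 21 - 21 = 0. total_sold = 21
  Event 2 (restock 28): 0 + 28 = 28
  Event 3 (sale 11): sell min(11,28)=11. stock: 28 - 11 = 17. total_sold = 32
  Event 4 (adjust -10): 17 + -10 = 7
  Event 5 (sale 24): sell min(24,7)=7. stock: 7 - 7 = 0. total_sold = 39
  Event 6 (sale 19): sell min(19,0)=0. stock: 0 - 0 = 0. total_sold = 39
  Event 7 (restock 23): 0 + 23 = 23
  Event 8 (restock 20): 23 + 20 = 43
  Event 9 (restock 21): 43 + 21 = 64
  Event 10 (adjust +8): 64 + 8 = 72
  Event 11 (restock 36): 72 + 36 = 108
  Event 12 (sale 11): sell min(11,108)=11. stock: 108 - 11 = 97. total_sold = 50
  Event 13 (sale 22): sell min(22,97)=22. stock: 97 - 22 = 75. total_sold = 72
  Event 14 (sale 10): sell min(10,75)=10. stock: 75 - 10 = 65. total_sold = 82
  Event 15 (restock 27): 65 + 27 = 92
Final: stock = 92, total_sold = 82

Answer: 82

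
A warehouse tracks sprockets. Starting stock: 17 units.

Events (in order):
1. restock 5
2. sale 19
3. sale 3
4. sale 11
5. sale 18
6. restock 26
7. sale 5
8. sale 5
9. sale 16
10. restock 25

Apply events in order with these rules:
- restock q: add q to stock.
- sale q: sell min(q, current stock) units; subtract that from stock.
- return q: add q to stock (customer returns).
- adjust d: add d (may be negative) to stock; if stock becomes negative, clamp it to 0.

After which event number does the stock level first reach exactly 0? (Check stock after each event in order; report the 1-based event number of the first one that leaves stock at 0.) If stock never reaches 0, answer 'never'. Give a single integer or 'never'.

Answer: 3

Derivation:
Processing events:
Start: stock = 17
  Event 1 (restock 5): 17 + 5 = 22
  Event 2 (sale 19): sell min(19,22)=19. stock: 22 - 19 = 3. total_sold = 19
  Event 3 (sale 3): sell min(3,3)=3. stock: 3 - 3 = 0. total_sold = 22
  Event 4 (sale 11): sell min(11,0)=0. stock: 0 - 0 = 0. total_sold = 22
  Event 5 (sale 18): sell min(18,0)=0. stock: 0 - 0 = 0. total_sold = 22
  Event 6 (restock 26): 0 + 26 = 26
  Event 7 (sale 5): sell min(5,26)=5. stock: 26 - 5 = 21. total_sold = 27
  Event 8 (sale 5): sell min(5,21)=5. stock: 21 - 5 = 16. total_sold = 32
  Event 9 (sale 16): sell min(16,16)=16. stock: 16 - 16 = 0. total_sold = 48
  Event 10 (restock 25): 0 + 25 = 25
Final: stock = 25, total_sold = 48

First zero at event 3.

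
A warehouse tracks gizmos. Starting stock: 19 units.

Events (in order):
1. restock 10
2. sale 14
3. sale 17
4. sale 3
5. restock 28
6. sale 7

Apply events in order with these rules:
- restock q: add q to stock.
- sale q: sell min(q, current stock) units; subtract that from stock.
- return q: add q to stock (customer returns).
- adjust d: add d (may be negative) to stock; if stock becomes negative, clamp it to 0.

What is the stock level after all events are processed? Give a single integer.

Processing events:
Start: stock = 19
  Event 1 (restock 10): 19 + 10 = 29
  Event 2 (sale 14): sell min(14,29)=14. stock: 29 - 14 = 15. total_sold = 14
  Event 3 (sale 17): sell min(17,15)=15. stock: 15 - 15 = 0. total_sold = 29
  Event 4 (sale 3): sell min(3,0)=0. stock: 0 - 0 = 0. total_sold = 29
  Event 5 (restock 28): 0 + 28 = 28
  Event 6 (sale 7): sell min(7,28)=7. stock: 28 - 7 = 21. total_sold = 36
Final: stock = 21, total_sold = 36

Answer: 21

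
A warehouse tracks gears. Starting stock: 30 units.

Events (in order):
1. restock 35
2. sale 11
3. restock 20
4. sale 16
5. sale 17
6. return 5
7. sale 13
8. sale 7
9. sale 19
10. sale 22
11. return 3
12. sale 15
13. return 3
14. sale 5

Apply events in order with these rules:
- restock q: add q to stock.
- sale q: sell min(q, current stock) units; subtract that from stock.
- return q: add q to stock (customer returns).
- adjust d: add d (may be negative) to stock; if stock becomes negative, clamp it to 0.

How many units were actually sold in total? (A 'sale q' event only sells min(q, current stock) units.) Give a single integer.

Processing events:
Start: stock = 30
  Event 1 (restock 35): 30 + 35 = 65
  Event 2 (sale 11): sell min(11,65)=11. stock: 65 - 11 = 54. total_sold = 11
  Event 3 (restock 20): 54 + 20 = 74
  Event 4 (sale 16): sell min(16,74)=16. stock: 74 - 16 = 58. total_sold = 27
  Event 5 (sale 17): sell min(17,58)=17. stock: 58 - 17 = 41. total_sold = 44
  Event 6 (return 5): 41 + 5 = 46
  Event 7 (sale 13): sell min(13,46)=13. stock: 46 - 13 = 33. total_sold = 57
  Event 8 (sale 7): sell min(7,33)=7. stock: 33 - 7 = 26. total_sold = 64
  Event 9 (sale 19): sell min(19,26)=19. stock: 26 - 19 = 7. total_sold = 83
  Event 10 (sale 22): sell min(22,7)=7. stock: 7 - 7 = 0. total_sold = 90
  Event 11 (return 3): 0 + 3 = 3
  Event 12 (sale 15): sell min(15,3)=3. stock: 3 - 3 = 0. total_sold = 93
  Event 13 (return 3): 0 + 3 = 3
  Event 14 (sale 5): sell min(5,3)=3. stock: 3 - 3 = 0. total_sold = 96
Final: stock = 0, total_sold = 96

Answer: 96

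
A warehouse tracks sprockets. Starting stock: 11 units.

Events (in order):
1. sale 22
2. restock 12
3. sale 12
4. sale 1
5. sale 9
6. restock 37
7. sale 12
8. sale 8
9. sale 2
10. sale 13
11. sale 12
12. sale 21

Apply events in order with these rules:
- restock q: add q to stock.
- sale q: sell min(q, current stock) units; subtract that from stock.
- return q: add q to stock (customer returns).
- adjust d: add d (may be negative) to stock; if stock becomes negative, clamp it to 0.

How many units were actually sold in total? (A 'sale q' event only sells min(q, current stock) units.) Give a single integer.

Processing events:
Start: stock = 11
  Event 1 (sale 22): sell min(22,11)=11. stock: 11 - 11 = 0. total_sold = 11
  Event 2 (restock 12): 0 + 12 = 12
  Event 3 (sale 12): sell min(12,12)=12. stock: 12 - 12 = 0. total_sold = 23
  Event 4 (sale 1): sell min(1,0)=0. stock: 0 - 0 = 0. total_sold = 23
  Event 5 (sale 9): sell min(9,0)=0. stock: 0 - 0 = 0. total_sold = 23
  Event 6 (restock 37): 0 + 37 = 37
  Event 7 (sale 12): sell min(12,37)=12. stock: 37 - 12 = 25. total_sold = 35
  Event 8 (sale 8): sell min(8,25)=8. stock: 25 - 8 = 17. total_sold = 43
  Event 9 (sale 2): sell min(2,17)=2. stock: 17 - 2 = 15. total_sold = 45
  Event 10 (sale 13): sell min(13,15)=13. stock: 15 - 13 = 2. total_sold = 58
  Event 11 (sale 12): sell min(12,2)=2. stock: 2 - 2 = 0. total_sold = 60
  Event 12 (sale 21): sell min(21,0)=0. stock: 0 - 0 = 0. total_sold = 60
Final: stock = 0, total_sold = 60

Answer: 60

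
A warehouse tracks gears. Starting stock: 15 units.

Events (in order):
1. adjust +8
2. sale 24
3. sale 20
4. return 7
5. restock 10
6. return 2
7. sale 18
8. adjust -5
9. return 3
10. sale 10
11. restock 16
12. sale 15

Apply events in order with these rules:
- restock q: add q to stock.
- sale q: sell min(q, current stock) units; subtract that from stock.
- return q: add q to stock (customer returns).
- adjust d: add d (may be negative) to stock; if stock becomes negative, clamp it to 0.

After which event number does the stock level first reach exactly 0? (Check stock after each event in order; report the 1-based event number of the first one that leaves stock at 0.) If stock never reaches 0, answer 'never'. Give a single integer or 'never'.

Processing events:
Start: stock = 15
  Event 1 (adjust +8): 15 + 8 = 23
  Event 2 (sale 24): sell min(24,23)=23. stock: 23 - 23 = 0. total_sold = 23
  Event 3 (sale 20): sell min(20,0)=0. stock: 0 - 0 = 0. total_sold = 23
  Event 4 (return 7): 0 + 7 = 7
  Event 5 (restock 10): 7 + 10 = 17
  Event 6 (return 2): 17 + 2 = 19
  Event 7 (sale 18): sell min(18,19)=18. stock: 19 - 18 = 1. total_sold = 41
  Event 8 (adjust -5): 1 + -5 = 0 (clamped to 0)
  Event 9 (return 3): 0 + 3 = 3
  Event 10 (sale 10): sell min(10,3)=3. stock: 3 - 3 = 0. total_sold = 44
  Event 11 (restock 16): 0 + 16 = 16
  Event 12 (sale 15): sell min(15,16)=15. stock: 16 - 15 = 1. total_sold = 59
Final: stock = 1, total_sold = 59

First zero at event 2.

Answer: 2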